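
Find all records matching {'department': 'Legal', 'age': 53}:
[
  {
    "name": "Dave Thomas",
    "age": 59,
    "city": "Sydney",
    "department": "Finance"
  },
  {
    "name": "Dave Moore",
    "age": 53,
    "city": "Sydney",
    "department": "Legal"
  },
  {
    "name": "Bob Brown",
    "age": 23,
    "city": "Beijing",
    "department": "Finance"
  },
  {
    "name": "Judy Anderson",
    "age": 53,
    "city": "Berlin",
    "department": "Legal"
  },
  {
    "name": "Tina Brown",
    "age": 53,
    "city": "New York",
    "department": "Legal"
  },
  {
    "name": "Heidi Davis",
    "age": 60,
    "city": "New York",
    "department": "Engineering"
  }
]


Search criteria: {'department': 'Legal', 'age': 53}

Checking 6 records:
  Dave Thomas: {department: Finance, age: 59}
  Dave Moore: {department: Legal, age: 53} <-- MATCH
  Bob Brown: {department: Finance, age: 23}
  Judy Anderson: {department: Legal, age: 53} <-- MATCH
  Tina Brown: {department: Legal, age: 53} <-- MATCH
  Heidi Davis: {department: Engineering, age: 60}

Matches: ["Dave Moore", "Judy Anderson", "Tina Brown"]

["Dave Moore", "Judy Anderson", "Tina Brown"]


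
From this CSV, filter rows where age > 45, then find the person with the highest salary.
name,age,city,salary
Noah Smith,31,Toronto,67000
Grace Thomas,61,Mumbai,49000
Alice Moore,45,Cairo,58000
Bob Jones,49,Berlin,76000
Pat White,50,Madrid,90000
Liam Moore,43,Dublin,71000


Filter: age > 45
Sort by: salary (descending)

Filtered records (3):
  Pat White, age 50, salary $90000
  Bob Jones, age 49, salary $76000
  Grace Thomas, age 61, salary $49000

Highest salary: Pat White ($90000)

Pat White


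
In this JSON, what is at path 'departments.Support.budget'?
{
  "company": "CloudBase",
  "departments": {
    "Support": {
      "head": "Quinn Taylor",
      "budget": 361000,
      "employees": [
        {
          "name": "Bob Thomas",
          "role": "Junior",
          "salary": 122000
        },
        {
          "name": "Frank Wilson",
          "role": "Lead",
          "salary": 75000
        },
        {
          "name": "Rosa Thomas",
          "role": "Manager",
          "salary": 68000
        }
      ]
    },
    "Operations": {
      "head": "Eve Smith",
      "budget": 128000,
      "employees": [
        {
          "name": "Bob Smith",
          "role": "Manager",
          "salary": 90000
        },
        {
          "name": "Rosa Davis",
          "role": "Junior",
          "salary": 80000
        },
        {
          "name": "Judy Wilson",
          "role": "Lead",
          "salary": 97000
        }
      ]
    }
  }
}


Path: departments.Support.budget

Navigate:
  -> departments
  -> Support
  -> budget = 361000

361000


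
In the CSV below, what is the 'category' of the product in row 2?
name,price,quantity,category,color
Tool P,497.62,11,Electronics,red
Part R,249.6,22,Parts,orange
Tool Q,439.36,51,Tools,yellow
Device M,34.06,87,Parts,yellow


Query: Row 2 ('Part R'), column 'category'
Value: Parts

Parts


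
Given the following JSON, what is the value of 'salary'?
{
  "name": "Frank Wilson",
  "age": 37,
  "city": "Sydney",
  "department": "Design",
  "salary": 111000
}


Looking up field 'salary'
Value: 111000

111000


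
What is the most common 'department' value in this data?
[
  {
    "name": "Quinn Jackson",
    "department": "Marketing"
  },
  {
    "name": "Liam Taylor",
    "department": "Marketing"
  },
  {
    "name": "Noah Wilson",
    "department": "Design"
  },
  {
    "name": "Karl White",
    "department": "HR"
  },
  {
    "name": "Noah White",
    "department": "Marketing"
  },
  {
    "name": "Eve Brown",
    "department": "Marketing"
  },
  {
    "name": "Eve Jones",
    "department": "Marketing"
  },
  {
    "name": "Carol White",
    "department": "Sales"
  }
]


Counting 'department' values across 8 records:

  Marketing: 5 #####
  Design: 1 #
  HR: 1 #
  Sales: 1 #

Most common: Marketing (5 times)

Marketing (5 times)


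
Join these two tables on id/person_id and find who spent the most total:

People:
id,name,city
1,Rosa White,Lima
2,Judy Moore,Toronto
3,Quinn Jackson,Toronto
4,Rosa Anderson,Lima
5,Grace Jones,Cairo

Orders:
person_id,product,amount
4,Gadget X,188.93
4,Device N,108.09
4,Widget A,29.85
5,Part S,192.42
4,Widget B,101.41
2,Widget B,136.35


Join on: people.id = orders.person_id

Joined rows:
  Rosa Anderson (Lima) bought Gadget X for $188.93
  Rosa Anderson (Lima) bought Device N for $108.09
  Rosa Anderson (Lima) bought Widget A for $29.85
  Grace Jones (Cairo) bought Part S for $192.42
  Rosa Anderson (Lima) bought Widget B for $101.41
  Judy Moore (Toronto) bought Widget B for $136.35

Total per person:
  Rosa Anderson: $428.28
  Grace Jones: $192.42
  Judy Moore: $136.35

Top spender: Rosa Anderson ($428.28)

Rosa Anderson ($428.28)


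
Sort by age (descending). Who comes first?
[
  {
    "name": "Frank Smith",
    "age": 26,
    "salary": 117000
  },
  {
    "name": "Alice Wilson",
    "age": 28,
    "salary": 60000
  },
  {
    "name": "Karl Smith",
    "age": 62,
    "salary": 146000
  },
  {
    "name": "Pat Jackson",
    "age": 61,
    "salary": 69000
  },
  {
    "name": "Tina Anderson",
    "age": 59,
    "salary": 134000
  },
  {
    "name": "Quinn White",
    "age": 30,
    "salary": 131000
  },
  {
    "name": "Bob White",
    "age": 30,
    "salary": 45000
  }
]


Sort by: age (descending)

Sorted order:
  1. Karl Smith (age = 62)
  2. Pat Jackson (age = 61)
  3. Tina Anderson (age = 59)
  4. Quinn White (age = 30)
  5. Bob White (age = 30)
  6. Alice Wilson (age = 28)
  7. Frank Smith (age = 26)

First: Karl Smith

Karl Smith


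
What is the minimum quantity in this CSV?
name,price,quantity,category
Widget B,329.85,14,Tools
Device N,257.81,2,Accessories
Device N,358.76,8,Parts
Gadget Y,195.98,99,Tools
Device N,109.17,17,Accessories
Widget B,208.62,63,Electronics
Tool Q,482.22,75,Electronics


Computing minimum quantity:
Values: [14, 2, 8, 99, 17, 63, 75]
Min = 2

2


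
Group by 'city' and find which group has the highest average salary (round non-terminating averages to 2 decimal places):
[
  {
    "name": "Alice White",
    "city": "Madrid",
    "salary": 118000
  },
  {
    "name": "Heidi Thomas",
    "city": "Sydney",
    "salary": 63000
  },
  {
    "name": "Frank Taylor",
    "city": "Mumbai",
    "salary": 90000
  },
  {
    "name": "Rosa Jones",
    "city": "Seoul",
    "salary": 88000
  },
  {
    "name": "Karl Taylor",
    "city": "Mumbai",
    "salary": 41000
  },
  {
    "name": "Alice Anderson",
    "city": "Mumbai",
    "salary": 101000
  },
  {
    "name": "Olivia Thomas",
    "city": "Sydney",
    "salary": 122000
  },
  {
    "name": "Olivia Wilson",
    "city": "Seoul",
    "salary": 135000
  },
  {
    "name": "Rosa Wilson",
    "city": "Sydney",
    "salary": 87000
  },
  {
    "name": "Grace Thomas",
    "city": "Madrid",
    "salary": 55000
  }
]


Group by: city

Groups:
  Madrid: 2 people, avg salary = 173000/2 = $86500
  Mumbai: 3 people, avg salary = 232000/3 ≈ $77333.33
  Seoul: 2 people, avg salary = 223000/2 = $111500
  Sydney: 3 people, avg salary = 272000/3 ≈ $90666.67

Highest average salary: Seoul ($111500)

Seoul ($111500)


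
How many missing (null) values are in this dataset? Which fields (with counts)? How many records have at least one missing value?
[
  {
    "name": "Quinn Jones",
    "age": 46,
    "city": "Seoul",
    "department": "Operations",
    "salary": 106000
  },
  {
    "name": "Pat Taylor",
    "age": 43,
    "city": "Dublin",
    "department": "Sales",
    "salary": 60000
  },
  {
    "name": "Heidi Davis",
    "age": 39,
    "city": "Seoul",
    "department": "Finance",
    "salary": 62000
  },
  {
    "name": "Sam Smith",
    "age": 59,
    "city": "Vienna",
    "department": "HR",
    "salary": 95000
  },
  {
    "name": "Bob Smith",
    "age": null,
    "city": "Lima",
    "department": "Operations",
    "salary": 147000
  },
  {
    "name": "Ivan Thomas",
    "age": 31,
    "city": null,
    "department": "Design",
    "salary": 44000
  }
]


Checking for missing (null) values in 6 records:

  Quinn Jones: complete
  Pat Taylor: complete
  Heidi Davis: complete
  Sam Smith: complete
  Bob Smith: age
  Ivan Thomas: city

Per field:
  name: 0 missing
  age: 1 missing
  city: 1 missing
  department: 0 missing
  salary: 0 missing

Total missing values: 2
Records with any missing: 2

2 missing values (age: 1, city: 1); 2 incomplete records


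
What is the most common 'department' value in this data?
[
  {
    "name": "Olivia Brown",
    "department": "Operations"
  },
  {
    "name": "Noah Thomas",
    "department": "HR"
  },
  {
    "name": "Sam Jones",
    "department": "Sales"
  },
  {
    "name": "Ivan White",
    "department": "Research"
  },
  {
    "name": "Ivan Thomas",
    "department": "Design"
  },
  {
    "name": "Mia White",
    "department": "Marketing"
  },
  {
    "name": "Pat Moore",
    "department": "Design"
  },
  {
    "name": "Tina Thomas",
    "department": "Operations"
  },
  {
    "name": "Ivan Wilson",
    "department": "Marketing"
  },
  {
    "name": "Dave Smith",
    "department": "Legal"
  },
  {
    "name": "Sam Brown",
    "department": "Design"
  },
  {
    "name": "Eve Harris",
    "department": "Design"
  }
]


Counting 'department' values across 12 records:

  Design: 4 ####
  Operations: 2 ##
  Marketing: 2 ##
  HR: 1 #
  Sales: 1 #
  Research: 1 #
  Legal: 1 #

Most common: Design (4 times)

Design (4 times)


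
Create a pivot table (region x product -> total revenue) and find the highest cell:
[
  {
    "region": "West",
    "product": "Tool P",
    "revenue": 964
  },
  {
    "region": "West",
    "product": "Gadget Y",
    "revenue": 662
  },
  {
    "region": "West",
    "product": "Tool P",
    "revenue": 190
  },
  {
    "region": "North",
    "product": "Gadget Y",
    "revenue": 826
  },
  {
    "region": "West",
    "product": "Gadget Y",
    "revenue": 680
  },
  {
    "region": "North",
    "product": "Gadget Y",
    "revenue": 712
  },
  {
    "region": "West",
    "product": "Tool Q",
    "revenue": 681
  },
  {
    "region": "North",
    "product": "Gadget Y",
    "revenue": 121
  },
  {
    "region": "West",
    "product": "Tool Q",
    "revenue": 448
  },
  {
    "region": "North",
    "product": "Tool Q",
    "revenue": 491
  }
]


Pivot: region (rows) x product (columns) -> total revenue

     Gadget Y      Tool P        Tool Q      
North         1659             0           491  
West          1342          1154          1129  

Highest: North / Gadget Y = $1659

North / Gadget Y = $1659


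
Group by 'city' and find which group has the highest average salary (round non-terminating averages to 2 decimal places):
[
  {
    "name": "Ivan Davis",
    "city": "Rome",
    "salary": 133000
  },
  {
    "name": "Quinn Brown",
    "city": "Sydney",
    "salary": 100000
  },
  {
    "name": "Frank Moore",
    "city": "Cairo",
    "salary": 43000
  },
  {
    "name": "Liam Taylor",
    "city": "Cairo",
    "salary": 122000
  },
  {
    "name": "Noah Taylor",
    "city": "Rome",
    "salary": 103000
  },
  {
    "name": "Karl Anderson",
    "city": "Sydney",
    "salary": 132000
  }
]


Group by: city

Groups:
  Cairo: 2 people, avg salary = 165000/2 = $82500
  Rome: 2 people, avg salary = 236000/2 = $118000
  Sydney: 2 people, avg salary = 232000/2 = $116000

Highest average salary: Rome ($118000)

Rome ($118000)


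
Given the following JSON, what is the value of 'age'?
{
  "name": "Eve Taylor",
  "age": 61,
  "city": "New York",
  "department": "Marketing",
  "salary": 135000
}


Looking up field 'age'
Value: 61

61


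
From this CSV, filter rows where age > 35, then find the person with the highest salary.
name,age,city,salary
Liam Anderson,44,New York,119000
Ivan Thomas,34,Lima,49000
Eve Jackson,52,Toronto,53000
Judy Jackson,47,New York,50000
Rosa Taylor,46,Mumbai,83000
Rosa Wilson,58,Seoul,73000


Filter: age > 35
Sort by: salary (descending)

Filtered records (5):
  Liam Anderson, age 44, salary $119000
  Rosa Taylor, age 46, salary $83000
  Rosa Wilson, age 58, salary $73000
  Eve Jackson, age 52, salary $53000
  Judy Jackson, age 47, salary $50000

Highest salary: Liam Anderson ($119000)

Liam Anderson


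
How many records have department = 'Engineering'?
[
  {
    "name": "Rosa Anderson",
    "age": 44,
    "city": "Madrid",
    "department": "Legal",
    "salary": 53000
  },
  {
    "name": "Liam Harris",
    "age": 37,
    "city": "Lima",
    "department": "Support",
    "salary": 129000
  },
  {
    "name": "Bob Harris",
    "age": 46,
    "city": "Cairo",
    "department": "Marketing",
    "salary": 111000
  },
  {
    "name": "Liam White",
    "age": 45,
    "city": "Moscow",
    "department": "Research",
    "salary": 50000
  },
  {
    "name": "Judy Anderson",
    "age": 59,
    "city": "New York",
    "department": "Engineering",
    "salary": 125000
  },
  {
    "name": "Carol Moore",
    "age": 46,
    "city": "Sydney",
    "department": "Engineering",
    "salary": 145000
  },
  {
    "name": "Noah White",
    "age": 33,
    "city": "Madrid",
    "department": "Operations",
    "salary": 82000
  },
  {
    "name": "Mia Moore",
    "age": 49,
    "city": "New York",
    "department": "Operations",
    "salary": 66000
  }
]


Data: 8 records
Condition: department = 'Engineering'

Checking each record:
  Rosa Anderson: Legal
  Liam Harris: Support
  Bob Harris: Marketing
  Liam White: Research
  Judy Anderson: Engineering MATCH
  Carol Moore: Engineering MATCH
  Noah White: Operations
  Mia Moore: Operations

Count: 2

2


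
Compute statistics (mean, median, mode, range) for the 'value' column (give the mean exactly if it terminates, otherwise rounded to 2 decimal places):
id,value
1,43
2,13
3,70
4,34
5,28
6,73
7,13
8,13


Data: [43, 13, 70, 34, 28, 73, 13, 13]
Count: 8
Sum: 287
Mean: 287/8 = 35.875
Sorted: [13, 13, 13, 28, 34, 43, 70, 73]
Median: 31.0
Mode: 13 (3 times)
Range: 73 - 13 = 60
Min: 13, Max: 73

mean=35.875, median=31.0, mode=13, range=60


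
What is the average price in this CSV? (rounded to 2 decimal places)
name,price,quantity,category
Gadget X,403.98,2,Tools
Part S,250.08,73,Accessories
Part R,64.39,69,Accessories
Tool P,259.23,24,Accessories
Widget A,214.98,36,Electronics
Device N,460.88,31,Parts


Computing average price:
Values: [403.98, 250.08, 64.39, 259.23, 214.98, 460.88]
Sum = 1653.54
Count = 6
Average = 1653.54/6 = 275.59

275.59


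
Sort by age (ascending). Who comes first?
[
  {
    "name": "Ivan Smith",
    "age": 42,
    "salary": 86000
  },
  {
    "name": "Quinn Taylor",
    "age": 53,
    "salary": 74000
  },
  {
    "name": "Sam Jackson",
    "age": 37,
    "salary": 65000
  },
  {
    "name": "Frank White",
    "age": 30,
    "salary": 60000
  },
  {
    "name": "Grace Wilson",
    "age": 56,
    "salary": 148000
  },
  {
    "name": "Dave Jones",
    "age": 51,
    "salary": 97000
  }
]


Sort by: age (ascending)

Sorted order:
  1. Frank White (age = 30)
  2. Sam Jackson (age = 37)
  3. Ivan Smith (age = 42)
  4. Dave Jones (age = 51)
  5. Quinn Taylor (age = 53)
  6. Grace Wilson (age = 56)

First: Frank White

Frank White


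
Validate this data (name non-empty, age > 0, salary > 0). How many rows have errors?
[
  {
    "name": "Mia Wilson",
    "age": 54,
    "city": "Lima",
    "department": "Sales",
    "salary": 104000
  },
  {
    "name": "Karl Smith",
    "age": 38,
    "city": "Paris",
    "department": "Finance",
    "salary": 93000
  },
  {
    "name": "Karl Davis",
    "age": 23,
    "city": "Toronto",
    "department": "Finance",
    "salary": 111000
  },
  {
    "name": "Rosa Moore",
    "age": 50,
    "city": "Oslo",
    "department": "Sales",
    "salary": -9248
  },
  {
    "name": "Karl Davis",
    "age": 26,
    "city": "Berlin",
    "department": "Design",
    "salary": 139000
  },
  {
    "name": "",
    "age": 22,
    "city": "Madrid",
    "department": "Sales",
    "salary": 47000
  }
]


Validating 6 records:
Rules: name non-empty, age > 0, salary > 0

  Row 1 (Mia Wilson): OK
  Row 2 (Karl Smith): OK
  Row 3 (Karl Davis): OK
  Row 4 (Rosa Moore): negative salary: -9248
  Row 5 (Karl Davis): OK
  Row 6 (???): empty name

Total errors: 2

2 errors


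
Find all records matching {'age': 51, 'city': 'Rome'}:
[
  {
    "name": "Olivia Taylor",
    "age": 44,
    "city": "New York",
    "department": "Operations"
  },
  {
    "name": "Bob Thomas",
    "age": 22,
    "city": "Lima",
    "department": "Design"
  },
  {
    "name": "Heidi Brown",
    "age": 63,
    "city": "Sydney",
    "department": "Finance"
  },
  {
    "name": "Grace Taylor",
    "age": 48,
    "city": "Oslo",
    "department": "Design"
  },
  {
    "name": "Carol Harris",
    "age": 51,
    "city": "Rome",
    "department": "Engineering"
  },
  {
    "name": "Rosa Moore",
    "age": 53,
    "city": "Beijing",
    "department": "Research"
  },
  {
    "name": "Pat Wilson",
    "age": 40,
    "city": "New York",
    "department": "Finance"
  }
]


Search criteria: {'age': 51, 'city': 'Rome'}

Checking 7 records:
  Olivia Taylor: {age: 44, city: New York}
  Bob Thomas: {age: 22, city: Lima}
  Heidi Brown: {age: 63, city: Sydney}
  Grace Taylor: {age: 48, city: Oslo}
  Carol Harris: {age: 51, city: Rome} <-- MATCH
  Rosa Moore: {age: 53, city: Beijing}
  Pat Wilson: {age: 40, city: New York}

Matches: ["Carol Harris"]

["Carol Harris"]


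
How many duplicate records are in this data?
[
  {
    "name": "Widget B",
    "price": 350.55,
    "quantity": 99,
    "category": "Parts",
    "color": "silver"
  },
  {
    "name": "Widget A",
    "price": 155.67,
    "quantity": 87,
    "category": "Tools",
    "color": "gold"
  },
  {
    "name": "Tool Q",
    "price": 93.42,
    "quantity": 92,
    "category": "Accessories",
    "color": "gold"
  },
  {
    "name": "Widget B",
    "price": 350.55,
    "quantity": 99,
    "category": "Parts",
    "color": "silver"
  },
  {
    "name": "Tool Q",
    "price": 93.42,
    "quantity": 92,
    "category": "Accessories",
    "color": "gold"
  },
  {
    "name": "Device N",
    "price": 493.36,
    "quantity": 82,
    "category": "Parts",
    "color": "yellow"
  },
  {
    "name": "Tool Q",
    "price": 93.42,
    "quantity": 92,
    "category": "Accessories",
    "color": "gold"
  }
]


Checking 7 records for duplicates:

  Row 1: Widget B ($350.55, qty 99)
  Row 2: Widget A ($155.67, qty 87)
  Row 3: Tool Q ($93.42, qty 92)
  Row 4: Widget B ($350.55, qty 99) <-- DUPLICATE
  Row 5: Tool Q ($93.42, qty 92) <-- DUPLICATE
  Row 6: Device N ($493.36, qty 82)
  Row 7: Tool Q ($93.42, qty 92) <-- DUPLICATE

Duplicates found: 3
Unique records: 4

3 duplicates, 4 unique


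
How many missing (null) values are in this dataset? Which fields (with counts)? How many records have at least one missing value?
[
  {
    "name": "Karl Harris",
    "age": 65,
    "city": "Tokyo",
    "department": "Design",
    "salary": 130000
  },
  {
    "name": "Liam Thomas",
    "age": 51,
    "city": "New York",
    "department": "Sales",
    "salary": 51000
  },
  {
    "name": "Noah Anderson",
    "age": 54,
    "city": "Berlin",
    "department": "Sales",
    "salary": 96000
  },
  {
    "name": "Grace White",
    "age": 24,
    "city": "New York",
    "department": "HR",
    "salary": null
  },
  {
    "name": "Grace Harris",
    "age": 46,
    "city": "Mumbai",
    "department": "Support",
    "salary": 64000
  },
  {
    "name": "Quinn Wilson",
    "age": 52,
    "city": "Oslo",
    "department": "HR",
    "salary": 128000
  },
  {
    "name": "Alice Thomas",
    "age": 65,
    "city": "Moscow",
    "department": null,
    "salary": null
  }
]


Checking for missing (null) values in 7 records:

  Karl Harris: complete
  Liam Thomas: complete
  Noah Anderson: complete
  Grace White: salary
  Grace Harris: complete
  Quinn Wilson: complete
  Alice Thomas: department, salary

Per field:
  name: 0 missing
  age: 0 missing
  city: 0 missing
  department: 1 missing
  salary: 2 missing

Total missing values: 3
Records with any missing: 2

3 missing values (department: 1, salary: 2); 2 incomplete records


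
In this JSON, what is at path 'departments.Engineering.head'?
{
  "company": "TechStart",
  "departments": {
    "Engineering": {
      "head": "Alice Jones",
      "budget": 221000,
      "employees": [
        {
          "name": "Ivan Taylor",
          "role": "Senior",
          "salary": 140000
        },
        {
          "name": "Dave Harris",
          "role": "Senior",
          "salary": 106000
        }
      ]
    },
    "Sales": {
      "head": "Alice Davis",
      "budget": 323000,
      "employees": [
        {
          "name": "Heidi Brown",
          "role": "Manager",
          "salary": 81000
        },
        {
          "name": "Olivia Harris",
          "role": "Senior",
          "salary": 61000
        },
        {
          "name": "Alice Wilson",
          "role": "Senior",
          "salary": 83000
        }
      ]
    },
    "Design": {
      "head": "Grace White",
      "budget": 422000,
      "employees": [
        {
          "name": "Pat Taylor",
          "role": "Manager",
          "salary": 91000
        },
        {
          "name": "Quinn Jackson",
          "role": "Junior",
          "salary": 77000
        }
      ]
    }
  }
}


Path: departments.Engineering.head

Navigate:
  -> departments
  -> Engineering
  -> head = 'Alice Jones'

Alice Jones


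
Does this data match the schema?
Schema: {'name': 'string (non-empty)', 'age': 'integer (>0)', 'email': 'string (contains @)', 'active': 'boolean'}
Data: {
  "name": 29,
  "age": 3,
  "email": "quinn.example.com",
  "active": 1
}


Validating each field against schema:
  name: FAIL (29 is not a string)
  age: OK (positive integer)
  email: FAIL ("quinn.example.com" does not contain @)
  active: FAIL (1 is not a boolean)

Result: INVALID (3 errors: name, email, active)

INVALID (3 errors: name, email, active)


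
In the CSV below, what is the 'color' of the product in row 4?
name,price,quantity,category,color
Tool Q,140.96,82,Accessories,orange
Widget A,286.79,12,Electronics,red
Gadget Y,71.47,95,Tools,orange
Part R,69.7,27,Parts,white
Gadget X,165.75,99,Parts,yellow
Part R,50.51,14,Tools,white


Query: Row 4 ('Part R'), column 'color'
Value: white

white


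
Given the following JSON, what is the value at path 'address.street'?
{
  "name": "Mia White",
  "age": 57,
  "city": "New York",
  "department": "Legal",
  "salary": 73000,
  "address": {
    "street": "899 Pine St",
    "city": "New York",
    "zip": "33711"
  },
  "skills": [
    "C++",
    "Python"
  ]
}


Query: address.street
Path: address -> street
Value: 899 Pine St

899 Pine St


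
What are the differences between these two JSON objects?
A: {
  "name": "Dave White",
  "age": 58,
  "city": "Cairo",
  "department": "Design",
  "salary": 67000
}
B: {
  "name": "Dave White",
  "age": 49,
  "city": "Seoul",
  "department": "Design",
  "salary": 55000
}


Comparing each field (in key order):
  name: same
  age: DIFFERENT
  city: DIFFERENT
  department: same
  salary: DIFFERENT
Differences:
  age: 58 -> 49
  city: Cairo -> Seoul
  salary: 67000 -> 55000

3 field(s) changed

3 changes: age, city, salary


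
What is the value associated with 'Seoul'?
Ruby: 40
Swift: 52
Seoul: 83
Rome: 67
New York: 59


Looking up key 'Seoul'
Value: 83

83


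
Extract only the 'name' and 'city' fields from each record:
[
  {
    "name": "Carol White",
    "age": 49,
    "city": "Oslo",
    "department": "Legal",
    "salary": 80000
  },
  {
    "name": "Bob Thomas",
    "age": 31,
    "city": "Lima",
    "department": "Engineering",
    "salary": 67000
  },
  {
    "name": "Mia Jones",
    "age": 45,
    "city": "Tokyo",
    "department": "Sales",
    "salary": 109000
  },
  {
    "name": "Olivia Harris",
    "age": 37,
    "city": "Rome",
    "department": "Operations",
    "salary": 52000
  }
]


Original: 4 records with fields: name, age, city, department, salary
Keep: ['name', 'city']
Drop: ['age', 'department', 'salary']
Result: 4 records, 2 fields each

[
  {
    "name": "Carol White",
    "city": "Oslo"
  },
  {
    "name": "Bob Thomas",
    "city": "Lima"
  },
  {
    "name": "Mia Jones",
    "city": "Tokyo"
  },
  {
    "name": "Olivia Harris",
    "city": "Rome"
  }
]


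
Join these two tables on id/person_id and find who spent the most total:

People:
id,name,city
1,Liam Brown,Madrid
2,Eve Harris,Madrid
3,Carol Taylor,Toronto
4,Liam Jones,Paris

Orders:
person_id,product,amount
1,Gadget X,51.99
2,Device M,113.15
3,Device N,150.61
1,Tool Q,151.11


Join on: people.id = orders.person_id

Joined rows:
  Liam Brown (Madrid) bought Gadget X for $51.99
  Eve Harris (Madrid) bought Device M for $113.15
  Carol Taylor (Toronto) bought Device N for $150.61
  Liam Brown (Madrid) bought Tool Q for $151.11

Total per person:
  Liam Brown: $203.10
  Carol Taylor: $150.61
  Eve Harris: $113.15

Top spender: Liam Brown ($203.10)

Liam Brown ($203.10)


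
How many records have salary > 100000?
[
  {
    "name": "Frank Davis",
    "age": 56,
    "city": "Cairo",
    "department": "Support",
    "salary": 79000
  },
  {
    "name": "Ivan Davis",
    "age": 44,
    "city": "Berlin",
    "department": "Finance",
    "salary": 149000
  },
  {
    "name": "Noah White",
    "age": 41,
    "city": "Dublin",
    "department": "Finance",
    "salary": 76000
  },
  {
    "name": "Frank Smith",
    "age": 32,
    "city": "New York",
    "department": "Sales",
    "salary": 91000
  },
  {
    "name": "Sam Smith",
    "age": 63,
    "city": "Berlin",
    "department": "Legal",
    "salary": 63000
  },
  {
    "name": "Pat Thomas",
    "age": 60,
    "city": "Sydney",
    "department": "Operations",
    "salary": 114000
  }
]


Data: 6 records
Condition: salary > 100000

Checking each record:
  Frank Davis: 79000
  Ivan Davis: 149000 MATCH
  Noah White: 76000
  Frank Smith: 91000
  Sam Smith: 63000
  Pat Thomas: 114000 MATCH

Count: 2

2


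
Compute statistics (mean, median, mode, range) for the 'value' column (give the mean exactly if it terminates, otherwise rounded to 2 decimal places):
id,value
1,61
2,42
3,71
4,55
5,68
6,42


Data: [61, 42, 71, 55, 68, 42]
Count: 6
Sum: 339
Mean: 339/6 = 56.5
Sorted: [42, 42, 55, 61, 68, 71]
Median: 58.0
Mode: 42 (2 times)
Range: 71 - 42 = 29
Min: 42, Max: 71

mean=56.5, median=58.0, mode=42, range=29


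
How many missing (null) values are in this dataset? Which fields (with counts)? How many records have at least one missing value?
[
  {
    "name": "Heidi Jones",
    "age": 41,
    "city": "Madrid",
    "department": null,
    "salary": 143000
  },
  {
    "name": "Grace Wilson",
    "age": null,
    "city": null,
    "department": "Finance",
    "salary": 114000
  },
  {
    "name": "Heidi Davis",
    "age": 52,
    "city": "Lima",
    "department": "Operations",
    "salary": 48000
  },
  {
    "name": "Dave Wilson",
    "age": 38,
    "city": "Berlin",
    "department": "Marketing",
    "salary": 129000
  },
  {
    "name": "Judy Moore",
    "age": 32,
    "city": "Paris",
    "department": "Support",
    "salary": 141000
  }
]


Checking for missing (null) values in 5 records:

  Heidi Jones: department
  Grace Wilson: age, city
  Heidi Davis: complete
  Dave Wilson: complete
  Judy Moore: complete

Per field:
  name: 0 missing
  age: 1 missing
  city: 1 missing
  department: 1 missing
  salary: 0 missing

Total missing values: 3
Records with any missing: 2

3 missing values (age: 1, city: 1, department: 1); 2 incomplete records


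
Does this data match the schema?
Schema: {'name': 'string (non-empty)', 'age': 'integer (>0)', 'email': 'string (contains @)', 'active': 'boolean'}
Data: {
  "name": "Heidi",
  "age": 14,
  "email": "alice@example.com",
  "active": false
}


Validating each field against schema:
  name: OK (non-empty string)
  age: OK (positive integer)
  email: OK (string with @)
  active: OK (boolean)

Result: VALID

VALID


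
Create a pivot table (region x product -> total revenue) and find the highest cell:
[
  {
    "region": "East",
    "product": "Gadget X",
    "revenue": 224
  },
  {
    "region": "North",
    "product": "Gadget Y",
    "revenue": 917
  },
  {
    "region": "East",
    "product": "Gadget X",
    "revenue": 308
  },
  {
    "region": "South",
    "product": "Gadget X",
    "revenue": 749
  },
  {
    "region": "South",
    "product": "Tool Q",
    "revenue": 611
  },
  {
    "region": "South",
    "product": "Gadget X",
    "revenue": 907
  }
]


Pivot: region (rows) x product (columns) -> total revenue

     Gadget X      Gadget Y      Tool Q      
East           532             0             0  
North            0           917             0  
South         1656             0           611  

Highest: South / Gadget X = $1656

South / Gadget X = $1656


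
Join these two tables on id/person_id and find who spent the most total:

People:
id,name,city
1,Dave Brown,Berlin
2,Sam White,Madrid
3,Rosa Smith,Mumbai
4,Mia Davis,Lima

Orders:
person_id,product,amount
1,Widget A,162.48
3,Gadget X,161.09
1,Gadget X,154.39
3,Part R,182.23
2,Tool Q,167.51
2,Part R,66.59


Join on: people.id = orders.person_id

Joined rows:
  Dave Brown (Berlin) bought Widget A for $162.48
  Rosa Smith (Mumbai) bought Gadget X for $161.09
  Dave Brown (Berlin) bought Gadget X for $154.39
  Rosa Smith (Mumbai) bought Part R for $182.23
  Sam White (Madrid) bought Tool Q for $167.51
  Sam White (Madrid) bought Part R for $66.59

Total per person:
  Rosa Smith: $343.32
  Dave Brown: $316.87
  Sam White: $234.10

Top spender: Rosa Smith ($343.32)

Rosa Smith ($343.32)


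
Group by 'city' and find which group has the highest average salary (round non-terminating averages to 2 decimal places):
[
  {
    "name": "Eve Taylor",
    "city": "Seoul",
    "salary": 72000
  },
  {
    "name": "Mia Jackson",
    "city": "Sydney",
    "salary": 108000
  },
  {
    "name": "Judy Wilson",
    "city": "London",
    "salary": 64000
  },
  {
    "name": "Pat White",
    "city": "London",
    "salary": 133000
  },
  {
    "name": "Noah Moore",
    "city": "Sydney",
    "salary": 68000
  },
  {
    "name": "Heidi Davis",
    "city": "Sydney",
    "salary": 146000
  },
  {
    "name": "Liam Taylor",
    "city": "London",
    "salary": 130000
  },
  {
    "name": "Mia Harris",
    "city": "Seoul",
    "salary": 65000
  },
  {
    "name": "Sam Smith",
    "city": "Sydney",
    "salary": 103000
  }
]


Group by: city

Groups:
  London: 3 people, avg salary = 327000/3 = $109000
  Seoul: 2 people, avg salary = 137000/2 = $68500
  Sydney: 4 people, avg salary = 425000/4 = $106250

Highest average salary: London ($109000)

London ($109000)


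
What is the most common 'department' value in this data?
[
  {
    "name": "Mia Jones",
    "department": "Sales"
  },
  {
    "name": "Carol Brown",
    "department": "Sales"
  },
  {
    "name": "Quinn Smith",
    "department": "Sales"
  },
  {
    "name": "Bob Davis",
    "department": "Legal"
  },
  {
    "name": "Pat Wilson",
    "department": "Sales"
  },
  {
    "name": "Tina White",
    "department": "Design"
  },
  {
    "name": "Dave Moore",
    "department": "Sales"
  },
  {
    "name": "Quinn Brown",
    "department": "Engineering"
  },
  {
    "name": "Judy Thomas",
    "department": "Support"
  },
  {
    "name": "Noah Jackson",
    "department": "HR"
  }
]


Counting 'department' values across 10 records:

  Sales: 5 #####
  Legal: 1 #
  Design: 1 #
  Engineering: 1 #
  Support: 1 #
  HR: 1 #

Most common: Sales (5 times)

Sales (5 times)


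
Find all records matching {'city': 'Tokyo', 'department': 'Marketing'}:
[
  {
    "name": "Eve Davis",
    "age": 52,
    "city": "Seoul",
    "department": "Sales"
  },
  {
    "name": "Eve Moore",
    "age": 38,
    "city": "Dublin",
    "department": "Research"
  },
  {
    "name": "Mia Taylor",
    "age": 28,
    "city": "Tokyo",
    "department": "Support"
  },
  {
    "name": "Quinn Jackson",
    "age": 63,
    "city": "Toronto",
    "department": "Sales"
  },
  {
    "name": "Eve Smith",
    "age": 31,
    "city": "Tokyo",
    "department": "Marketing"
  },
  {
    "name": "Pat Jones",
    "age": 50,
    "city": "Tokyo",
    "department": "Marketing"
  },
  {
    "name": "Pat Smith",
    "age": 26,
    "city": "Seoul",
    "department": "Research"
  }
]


Search criteria: {'city': 'Tokyo', 'department': 'Marketing'}

Checking 7 records:
  Eve Davis: {city: Seoul, department: Sales}
  Eve Moore: {city: Dublin, department: Research}
  Mia Taylor: {city: Tokyo, department: Support}
  Quinn Jackson: {city: Toronto, department: Sales}
  Eve Smith: {city: Tokyo, department: Marketing} <-- MATCH
  Pat Jones: {city: Tokyo, department: Marketing} <-- MATCH
  Pat Smith: {city: Seoul, department: Research}

Matches: ["Eve Smith", "Pat Jones"]

["Eve Smith", "Pat Jones"]


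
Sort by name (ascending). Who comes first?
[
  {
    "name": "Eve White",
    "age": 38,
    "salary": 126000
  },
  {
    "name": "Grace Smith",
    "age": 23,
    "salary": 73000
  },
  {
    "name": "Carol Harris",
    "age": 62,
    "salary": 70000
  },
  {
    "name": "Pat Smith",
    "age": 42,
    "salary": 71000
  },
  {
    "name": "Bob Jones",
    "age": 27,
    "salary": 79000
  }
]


Sort by: name (ascending)

Sorted order:
  1. Bob Jones (name = Bob Jones)
  2. Carol Harris (name = Carol Harris)
  3. Eve White (name = Eve White)
  4. Grace Smith (name = Grace Smith)
  5. Pat Smith (name = Pat Smith)

First: Bob Jones

Bob Jones


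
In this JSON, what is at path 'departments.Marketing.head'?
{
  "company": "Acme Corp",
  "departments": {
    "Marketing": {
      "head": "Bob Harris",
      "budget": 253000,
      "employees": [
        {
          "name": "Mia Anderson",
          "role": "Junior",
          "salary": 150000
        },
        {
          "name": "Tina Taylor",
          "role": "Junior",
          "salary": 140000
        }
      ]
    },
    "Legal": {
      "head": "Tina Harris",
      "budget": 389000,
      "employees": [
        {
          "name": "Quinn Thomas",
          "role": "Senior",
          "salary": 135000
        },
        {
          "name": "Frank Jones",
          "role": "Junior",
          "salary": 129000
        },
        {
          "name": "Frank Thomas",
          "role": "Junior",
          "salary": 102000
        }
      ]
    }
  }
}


Path: departments.Marketing.head

Navigate:
  -> departments
  -> Marketing
  -> head = 'Bob Harris'

Bob Harris


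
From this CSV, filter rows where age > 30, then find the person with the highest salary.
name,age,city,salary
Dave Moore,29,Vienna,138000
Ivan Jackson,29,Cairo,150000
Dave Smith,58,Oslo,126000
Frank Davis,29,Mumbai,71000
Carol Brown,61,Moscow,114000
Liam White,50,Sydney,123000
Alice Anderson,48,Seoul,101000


Filter: age > 30
Sort by: salary (descending)

Filtered records (4):
  Dave Smith, age 58, salary $126000
  Liam White, age 50, salary $123000
  Carol Brown, age 61, salary $114000
  Alice Anderson, age 48, salary $101000

Highest salary: Dave Smith ($126000)

Dave Smith


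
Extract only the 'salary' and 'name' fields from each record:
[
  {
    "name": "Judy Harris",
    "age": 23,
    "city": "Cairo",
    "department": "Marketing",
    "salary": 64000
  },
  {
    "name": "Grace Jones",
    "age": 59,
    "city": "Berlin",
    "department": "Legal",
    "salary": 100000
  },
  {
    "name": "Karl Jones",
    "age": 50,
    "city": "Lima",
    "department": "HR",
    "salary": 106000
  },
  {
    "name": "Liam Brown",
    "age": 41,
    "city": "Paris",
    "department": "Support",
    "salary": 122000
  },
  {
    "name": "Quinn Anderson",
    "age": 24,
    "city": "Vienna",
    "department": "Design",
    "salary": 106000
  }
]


Original: 5 records with fields: name, age, city, department, salary
Keep: ['salary', 'name']
Drop: ['age', 'city', 'department']
Result: 5 records, 2 fields each

[
  {
    "salary": 64000,
    "name": "Judy Harris"
  },
  {
    "salary": 100000,
    "name": "Grace Jones"
  },
  {
    "salary": 106000,
    "name": "Karl Jones"
  },
  {
    "salary": 122000,
    "name": "Liam Brown"
  },
  {
    "salary": 106000,
    "name": "Quinn Anderson"
  }
]


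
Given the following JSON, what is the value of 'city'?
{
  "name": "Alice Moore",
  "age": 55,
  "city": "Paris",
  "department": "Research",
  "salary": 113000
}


Looking up field 'city'
Value: Paris

Paris


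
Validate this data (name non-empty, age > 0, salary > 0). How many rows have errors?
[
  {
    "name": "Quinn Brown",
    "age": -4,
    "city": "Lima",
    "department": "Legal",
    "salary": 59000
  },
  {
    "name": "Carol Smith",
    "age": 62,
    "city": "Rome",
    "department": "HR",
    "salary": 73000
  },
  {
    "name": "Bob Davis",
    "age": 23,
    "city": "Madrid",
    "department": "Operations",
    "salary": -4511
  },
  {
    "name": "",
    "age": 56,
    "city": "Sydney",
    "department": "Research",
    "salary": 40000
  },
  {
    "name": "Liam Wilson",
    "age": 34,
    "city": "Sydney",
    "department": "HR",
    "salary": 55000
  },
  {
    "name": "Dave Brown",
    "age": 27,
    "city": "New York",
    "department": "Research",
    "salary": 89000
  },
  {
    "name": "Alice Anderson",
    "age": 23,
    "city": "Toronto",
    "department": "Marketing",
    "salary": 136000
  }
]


Validating 7 records:
Rules: name non-empty, age > 0, salary > 0

  Row 1 (Quinn Brown): negative age: -4
  Row 2 (Carol Smith): OK
  Row 3 (Bob Davis): negative salary: -4511
  Row 4 (???): empty name
  Row 5 (Liam Wilson): OK
  Row 6 (Dave Brown): OK
  Row 7 (Alice Anderson): OK

Total errors: 3

3 errors


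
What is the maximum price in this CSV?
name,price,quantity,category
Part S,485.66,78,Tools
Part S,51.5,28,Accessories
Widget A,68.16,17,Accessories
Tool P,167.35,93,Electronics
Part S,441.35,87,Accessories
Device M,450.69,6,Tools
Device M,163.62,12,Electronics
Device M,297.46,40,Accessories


Computing maximum price:
Values: [485.66, 51.5, 68.16, 167.35, 441.35, 450.69, 163.62, 297.46]
Max = 485.66

485.66


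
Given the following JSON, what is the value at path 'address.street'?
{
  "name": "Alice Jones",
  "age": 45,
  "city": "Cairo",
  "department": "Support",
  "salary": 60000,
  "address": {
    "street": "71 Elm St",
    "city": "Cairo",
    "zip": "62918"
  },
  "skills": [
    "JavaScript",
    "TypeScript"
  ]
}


Query: address.street
Path: address -> street
Value: 71 Elm St

71 Elm St


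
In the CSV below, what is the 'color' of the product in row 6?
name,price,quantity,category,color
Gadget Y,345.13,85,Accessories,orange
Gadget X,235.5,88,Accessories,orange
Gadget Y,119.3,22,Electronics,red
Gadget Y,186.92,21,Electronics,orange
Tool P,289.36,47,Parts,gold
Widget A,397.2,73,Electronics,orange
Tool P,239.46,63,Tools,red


Query: Row 6 ('Widget A'), column 'color'
Value: orange

orange


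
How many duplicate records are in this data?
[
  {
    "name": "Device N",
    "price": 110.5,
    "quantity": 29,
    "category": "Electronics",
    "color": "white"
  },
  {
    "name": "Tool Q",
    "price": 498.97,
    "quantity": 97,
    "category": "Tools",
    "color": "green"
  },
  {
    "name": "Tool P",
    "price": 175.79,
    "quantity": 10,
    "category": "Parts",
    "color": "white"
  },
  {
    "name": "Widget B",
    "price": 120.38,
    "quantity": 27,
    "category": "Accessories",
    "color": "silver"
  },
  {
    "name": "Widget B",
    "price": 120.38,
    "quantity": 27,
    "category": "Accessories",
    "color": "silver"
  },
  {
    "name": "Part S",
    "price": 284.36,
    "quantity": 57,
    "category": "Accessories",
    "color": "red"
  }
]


Checking 6 records for duplicates:

  Row 1: Device N ($110.5, qty 29)
  Row 2: Tool Q ($498.97, qty 97)
  Row 3: Tool P ($175.79, qty 10)
  Row 4: Widget B ($120.38, qty 27)
  Row 5: Widget B ($120.38, qty 27) <-- DUPLICATE
  Row 6: Part S ($284.36, qty 57)

Duplicates found: 1
Unique records: 5

1 duplicates, 5 unique


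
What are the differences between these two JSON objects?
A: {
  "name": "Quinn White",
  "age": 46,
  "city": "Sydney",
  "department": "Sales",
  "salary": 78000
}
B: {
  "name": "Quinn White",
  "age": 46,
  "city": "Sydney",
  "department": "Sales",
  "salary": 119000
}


Comparing each field (in key order):
  name: same
  age: same
  city: same
  department: same
  salary: DIFFERENT
Differences:
  salary: 78000 -> 119000

1 field(s) changed

1 change: salary
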